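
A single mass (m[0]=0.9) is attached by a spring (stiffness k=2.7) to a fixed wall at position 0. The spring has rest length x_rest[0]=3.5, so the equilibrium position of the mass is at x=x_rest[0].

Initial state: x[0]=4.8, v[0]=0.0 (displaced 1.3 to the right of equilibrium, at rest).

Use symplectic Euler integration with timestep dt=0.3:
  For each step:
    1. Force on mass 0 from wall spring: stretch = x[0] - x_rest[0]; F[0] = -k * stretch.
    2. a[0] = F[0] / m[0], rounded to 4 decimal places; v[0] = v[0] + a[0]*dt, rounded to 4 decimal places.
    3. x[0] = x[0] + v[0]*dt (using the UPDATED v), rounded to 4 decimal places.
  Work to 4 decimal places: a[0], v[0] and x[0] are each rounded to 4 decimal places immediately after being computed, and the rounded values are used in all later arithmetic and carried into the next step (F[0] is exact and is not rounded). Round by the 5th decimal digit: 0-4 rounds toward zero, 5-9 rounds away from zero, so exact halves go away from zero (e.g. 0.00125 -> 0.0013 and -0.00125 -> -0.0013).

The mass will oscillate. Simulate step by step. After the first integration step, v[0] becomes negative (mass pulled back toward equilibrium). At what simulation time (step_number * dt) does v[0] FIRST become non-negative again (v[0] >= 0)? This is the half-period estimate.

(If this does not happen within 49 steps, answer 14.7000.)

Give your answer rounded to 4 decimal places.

Answer: 1.8000

Derivation:
Step 0: x=[4.8000] v=[0.0000]
Step 1: x=[4.4490] v=[-1.1700]
Step 2: x=[3.8418] v=[-2.0241]
Step 3: x=[3.1423] v=[-2.3317]
Step 4: x=[2.5394] v=[-2.0098]
Step 5: x=[2.1958] v=[-1.1453]
Step 6: x=[2.2044] v=[0.0285]
First v>=0 after going negative at step 6, time=1.8000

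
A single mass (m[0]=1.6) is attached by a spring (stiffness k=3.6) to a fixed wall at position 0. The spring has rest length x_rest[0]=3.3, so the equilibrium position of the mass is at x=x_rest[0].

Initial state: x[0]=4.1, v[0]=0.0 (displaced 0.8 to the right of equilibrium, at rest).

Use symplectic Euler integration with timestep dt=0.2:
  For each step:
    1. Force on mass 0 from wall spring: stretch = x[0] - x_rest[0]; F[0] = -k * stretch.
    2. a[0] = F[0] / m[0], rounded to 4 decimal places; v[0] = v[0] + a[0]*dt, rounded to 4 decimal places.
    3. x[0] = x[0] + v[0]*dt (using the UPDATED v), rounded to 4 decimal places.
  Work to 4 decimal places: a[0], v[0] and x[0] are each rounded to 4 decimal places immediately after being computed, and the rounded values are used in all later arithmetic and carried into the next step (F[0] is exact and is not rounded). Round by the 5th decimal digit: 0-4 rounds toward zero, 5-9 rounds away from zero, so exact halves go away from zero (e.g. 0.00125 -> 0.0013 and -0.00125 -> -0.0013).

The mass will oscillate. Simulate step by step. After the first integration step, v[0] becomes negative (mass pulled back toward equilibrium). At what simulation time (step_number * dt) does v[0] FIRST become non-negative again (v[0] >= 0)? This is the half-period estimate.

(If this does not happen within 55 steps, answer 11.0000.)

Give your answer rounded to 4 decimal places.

Answer: 2.2000

Derivation:
Step 0: x=[4.1000] v=[0.0000]
Step 1: x=[4.0280] v=[-0.3600]
Step 2: x=[3.8905] v=[-0.6876]
Step 3: x=[3.6998] v=[-0.9533]
Step 4: x=[3.4732] v=[-1.1332]
Step 5: x=[3.2310] v=[-1.2111]
Step 6: x=[2.9950] v=[-1.1800]
Step 7: x=[2.7865] v=[-1.0427]
Step 8: x=[2.6242] v=[-0.8116]
Step 9: x=[2.5227] v=[-0.5075]
Step 10: x=[2.4912] v=[-0.1577]
Step 11: x=[2.5325] v=[0.2063]
First v>=0 after going negative at step 11, time=2.2000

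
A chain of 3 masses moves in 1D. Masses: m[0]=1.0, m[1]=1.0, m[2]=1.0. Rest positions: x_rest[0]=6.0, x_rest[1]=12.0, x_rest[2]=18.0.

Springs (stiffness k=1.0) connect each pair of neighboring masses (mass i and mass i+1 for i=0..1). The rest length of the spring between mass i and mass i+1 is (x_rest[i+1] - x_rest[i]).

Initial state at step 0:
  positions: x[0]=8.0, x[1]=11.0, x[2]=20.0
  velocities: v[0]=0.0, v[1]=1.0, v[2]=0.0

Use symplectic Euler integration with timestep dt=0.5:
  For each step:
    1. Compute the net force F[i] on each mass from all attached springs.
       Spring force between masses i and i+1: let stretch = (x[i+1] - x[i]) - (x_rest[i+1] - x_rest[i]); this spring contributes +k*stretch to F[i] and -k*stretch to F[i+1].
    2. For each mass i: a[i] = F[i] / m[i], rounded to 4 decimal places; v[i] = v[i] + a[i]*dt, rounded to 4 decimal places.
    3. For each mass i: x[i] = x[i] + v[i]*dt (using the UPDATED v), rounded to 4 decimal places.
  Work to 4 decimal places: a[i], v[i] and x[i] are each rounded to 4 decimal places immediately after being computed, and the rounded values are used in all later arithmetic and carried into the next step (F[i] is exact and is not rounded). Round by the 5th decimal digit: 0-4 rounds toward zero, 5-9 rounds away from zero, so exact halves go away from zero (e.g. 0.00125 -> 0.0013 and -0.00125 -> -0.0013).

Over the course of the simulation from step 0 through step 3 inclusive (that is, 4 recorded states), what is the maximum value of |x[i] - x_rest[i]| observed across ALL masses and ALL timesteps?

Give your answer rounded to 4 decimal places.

Answer: 3.9063

Derivation:
Step 0: x=[8.0000 11.0000 20.0000] v=[0.0000 1.0000 0.0000]
Step 1: x=[7.2500 13.0000 19.2500] v=[-1.5000 4.0000 -1.5000]
Step 2: x=[6.4375 15.1250 18.4375] v=[-1.6250 4.2500 -1.6250]
Step 3: x=[6.2969 15.9063 18.2969] v=[-0.2813 1.5625 -0.2813]
Max displacement = 3.9063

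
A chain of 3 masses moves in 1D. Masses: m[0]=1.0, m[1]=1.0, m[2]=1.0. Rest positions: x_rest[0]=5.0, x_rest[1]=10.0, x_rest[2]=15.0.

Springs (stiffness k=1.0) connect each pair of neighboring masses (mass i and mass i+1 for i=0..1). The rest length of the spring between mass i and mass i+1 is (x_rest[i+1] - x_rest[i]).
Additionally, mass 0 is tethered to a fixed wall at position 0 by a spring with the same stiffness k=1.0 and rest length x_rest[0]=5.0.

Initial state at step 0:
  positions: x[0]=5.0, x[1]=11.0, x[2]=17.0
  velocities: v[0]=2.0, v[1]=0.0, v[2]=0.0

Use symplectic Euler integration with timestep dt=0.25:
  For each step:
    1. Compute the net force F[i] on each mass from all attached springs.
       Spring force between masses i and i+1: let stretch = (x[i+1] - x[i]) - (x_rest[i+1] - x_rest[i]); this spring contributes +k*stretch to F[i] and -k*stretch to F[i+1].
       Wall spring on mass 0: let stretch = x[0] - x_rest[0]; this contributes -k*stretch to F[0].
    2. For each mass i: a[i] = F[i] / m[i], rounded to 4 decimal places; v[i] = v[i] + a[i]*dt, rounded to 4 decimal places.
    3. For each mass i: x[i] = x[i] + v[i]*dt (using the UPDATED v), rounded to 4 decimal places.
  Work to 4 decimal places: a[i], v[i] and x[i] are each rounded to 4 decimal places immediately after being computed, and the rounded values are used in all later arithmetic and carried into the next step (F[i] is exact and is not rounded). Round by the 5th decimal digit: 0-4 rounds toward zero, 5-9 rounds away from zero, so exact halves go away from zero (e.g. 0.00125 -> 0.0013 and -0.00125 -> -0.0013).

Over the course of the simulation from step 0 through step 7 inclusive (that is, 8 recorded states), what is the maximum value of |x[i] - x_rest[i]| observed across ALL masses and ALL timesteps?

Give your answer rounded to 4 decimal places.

Step 0: x=[5.0000 11.0000 17.0000] v=[2.0000 0.0000 0.0000]
Step 1: x=[5.5625 11.0000 16.9375] v=[2.2500 0.0000 -0.2500]
Step 2: x=[6.1172 11.0313 16.8164] v=[2.2188 0.1250 -0.4844]
Step 3: x=[6.5967 11.1170 16.6462] v=[1.9180 0.3428 -0.6807]
Step 4: x=[6.9464 11.2658 16.4430] v=[1.3989 0.5950 -0.8130]
Step 5: x=[7.1320 11.4682 16.2287] v=[0.7422 0.8095 -0.8573]
Step 6: x=[7.1428 11.6971 16.0294] v=[0.0433 0.9156 -0.7974]
Step 7: x=[6.9919 11.9121 15.8718] v=[-0.6038 0.8601 -0.6305]
Max displacement = 2.1428

Answer: 2.1428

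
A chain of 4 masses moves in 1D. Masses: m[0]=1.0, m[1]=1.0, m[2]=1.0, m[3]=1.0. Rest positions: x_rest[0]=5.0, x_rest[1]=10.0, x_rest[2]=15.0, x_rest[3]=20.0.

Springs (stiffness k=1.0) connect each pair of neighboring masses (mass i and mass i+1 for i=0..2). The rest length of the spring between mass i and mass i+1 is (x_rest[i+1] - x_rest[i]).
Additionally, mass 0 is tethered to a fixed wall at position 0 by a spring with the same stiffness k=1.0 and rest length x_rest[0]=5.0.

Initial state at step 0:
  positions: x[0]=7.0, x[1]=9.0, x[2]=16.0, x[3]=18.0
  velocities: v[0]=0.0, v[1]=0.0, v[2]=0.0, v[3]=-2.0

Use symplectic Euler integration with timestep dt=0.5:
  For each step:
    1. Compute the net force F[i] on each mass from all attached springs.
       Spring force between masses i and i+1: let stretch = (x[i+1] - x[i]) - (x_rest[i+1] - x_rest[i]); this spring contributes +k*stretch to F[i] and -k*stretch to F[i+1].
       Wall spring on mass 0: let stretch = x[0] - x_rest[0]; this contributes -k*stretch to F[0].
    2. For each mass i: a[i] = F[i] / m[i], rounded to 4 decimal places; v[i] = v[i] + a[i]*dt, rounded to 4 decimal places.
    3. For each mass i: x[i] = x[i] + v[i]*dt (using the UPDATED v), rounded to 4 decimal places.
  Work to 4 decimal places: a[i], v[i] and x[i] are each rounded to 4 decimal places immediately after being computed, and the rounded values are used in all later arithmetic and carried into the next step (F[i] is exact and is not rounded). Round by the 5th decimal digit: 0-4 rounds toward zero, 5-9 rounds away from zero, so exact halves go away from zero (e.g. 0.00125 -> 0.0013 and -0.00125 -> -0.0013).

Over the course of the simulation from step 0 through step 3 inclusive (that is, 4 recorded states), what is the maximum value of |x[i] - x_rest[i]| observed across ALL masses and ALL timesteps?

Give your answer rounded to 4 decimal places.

Step 0: x=[7.0000 9.0000 16.0000 18.0000] v=[0.0000 0.0000 0.0000 -2.0000]
Step 1: x=[5.7500 10.2500 14.7500 17.7500] v=[-2.5000 2.5000 -2.5000 -0.5000]
Step 2: x=[4.1875 11.5000 13.1250 18.0000] v=[-3.1250 2.5000 -3.2500 0.5000]
Step 3: x=[3.4063 11.3281 12.3125 18.2813] v=[-1.5625 -0.3438 -1.6250 0.5625]
Max displacement = 2.6875

Answer: 2.6875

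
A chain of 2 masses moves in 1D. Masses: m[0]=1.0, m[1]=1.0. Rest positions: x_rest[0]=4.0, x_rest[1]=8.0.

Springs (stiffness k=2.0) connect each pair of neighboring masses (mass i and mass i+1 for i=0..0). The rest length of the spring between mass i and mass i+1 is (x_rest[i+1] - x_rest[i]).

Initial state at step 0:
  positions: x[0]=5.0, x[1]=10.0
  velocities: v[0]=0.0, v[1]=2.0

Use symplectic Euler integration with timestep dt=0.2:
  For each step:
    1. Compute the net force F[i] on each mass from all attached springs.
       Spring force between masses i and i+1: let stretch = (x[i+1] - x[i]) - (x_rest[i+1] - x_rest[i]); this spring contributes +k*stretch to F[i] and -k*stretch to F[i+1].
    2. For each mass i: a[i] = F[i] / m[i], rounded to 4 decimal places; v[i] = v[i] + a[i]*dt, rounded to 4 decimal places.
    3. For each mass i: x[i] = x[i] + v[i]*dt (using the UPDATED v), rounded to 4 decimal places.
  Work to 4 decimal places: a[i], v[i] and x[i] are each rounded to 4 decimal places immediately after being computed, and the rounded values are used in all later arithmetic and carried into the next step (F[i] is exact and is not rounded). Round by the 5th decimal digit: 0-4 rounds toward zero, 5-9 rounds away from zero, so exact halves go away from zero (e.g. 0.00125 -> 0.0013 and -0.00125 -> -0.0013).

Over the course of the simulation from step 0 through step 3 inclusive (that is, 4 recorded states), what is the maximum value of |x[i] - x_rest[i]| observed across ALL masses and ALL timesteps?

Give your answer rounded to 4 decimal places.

Step 0: x=[5.0000 10.0000] v=[0.0000 2.0000]
Step 1: x=[5.0800 10.3200] v=[0.4000 1.6000]
Step 2: x=[5.2592 10.5408] v=[0.8960 1.1040]
Step 3: x=[5.5409 10.6591] v=[1.4086 0.5914]
Max displacement = 2.6591

Answer: 2.6591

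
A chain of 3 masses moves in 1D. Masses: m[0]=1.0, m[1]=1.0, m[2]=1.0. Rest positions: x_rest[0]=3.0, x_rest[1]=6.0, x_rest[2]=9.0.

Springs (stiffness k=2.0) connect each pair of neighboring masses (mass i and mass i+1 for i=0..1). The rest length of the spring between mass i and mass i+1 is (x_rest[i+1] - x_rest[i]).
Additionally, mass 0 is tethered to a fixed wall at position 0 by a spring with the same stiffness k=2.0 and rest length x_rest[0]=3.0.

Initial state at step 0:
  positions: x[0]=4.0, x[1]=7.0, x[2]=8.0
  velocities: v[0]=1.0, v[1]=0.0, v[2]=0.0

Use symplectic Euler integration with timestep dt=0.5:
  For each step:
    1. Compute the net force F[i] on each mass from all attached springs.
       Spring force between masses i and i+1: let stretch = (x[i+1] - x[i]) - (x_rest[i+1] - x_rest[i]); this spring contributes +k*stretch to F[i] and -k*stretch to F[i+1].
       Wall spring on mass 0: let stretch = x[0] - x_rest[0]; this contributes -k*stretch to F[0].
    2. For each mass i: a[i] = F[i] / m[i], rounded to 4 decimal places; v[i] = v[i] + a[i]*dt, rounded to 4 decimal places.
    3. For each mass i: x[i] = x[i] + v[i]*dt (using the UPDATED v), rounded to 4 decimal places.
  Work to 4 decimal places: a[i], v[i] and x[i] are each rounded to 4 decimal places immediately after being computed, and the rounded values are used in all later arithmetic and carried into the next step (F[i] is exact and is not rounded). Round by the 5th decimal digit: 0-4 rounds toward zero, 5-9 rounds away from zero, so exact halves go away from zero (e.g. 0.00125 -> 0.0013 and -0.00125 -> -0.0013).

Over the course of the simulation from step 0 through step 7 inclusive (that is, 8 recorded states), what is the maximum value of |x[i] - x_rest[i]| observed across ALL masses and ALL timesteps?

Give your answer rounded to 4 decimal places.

Answer: 1.6563

Derivation:
Step 0: x=[4.0000 7.0000 8.0000] v=[1.0000 0.0000 0.0000]
Step 1: x=[4.0000 6.0000 9.0000] v=[0.0000 -2.0000 2.0000]
Step 2: x=[3.0000 5.5000 10.0000] v=[-2.0000 -1.0000 2.0000]
Step 3: x=[1.7500 6.0000 10.2500] v=[-2.5000 1.0000 0.5000]
Step 4: x=[1.7500 6.5000 9.8750] v=[0.0000 1.0000 -0.7500]
Step 5: x=[3.2500 6.3125 9.3125] v=[3.0000 -0.3750 -1.1250]
Step 6: x=[4.6563 6.0938 8.7500] v=[2.8125 -0.4375 -1.1250]
Step 7: x=[4.4532 6.4844 8.3594] v=[-0.4063 0.7812 -0.7812]
Max displacement = 1.6563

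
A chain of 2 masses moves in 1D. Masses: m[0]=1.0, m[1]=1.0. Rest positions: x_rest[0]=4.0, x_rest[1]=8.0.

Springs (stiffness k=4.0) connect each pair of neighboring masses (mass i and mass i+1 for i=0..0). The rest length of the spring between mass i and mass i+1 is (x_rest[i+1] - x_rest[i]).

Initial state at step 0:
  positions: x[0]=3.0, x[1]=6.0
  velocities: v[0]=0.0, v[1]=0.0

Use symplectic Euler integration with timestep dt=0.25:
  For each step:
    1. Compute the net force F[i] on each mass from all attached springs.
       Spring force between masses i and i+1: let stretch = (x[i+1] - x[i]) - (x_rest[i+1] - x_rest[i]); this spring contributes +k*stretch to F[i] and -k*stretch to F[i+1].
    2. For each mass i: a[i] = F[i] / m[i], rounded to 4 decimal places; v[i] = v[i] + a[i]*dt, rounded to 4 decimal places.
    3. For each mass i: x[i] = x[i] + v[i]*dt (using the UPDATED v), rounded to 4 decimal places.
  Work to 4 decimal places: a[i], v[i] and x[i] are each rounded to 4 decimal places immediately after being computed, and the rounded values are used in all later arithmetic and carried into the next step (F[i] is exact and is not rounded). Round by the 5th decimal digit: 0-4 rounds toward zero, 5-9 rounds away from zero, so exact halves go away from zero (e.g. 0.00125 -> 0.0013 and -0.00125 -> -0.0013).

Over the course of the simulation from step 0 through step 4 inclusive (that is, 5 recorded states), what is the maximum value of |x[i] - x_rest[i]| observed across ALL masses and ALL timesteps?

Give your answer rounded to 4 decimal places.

Answer: 2.0312

Derivation:
Step 0: x=[3.0000 6.0000] v=[0.0000 0.0000]
Step 1: x=[2.7500 6.2500] v=[-1.0000 1.0000]
Step 2: x=[2.3750 6.6250] v=[-1.5000 1.5000]
Step 3: x=[2.0625 6.9375] v=[-1.2500 1.2500]
Step 4: x=[1.9688 7.0313] v=[-0.3750 0.3750]
Max displacement = 2.0312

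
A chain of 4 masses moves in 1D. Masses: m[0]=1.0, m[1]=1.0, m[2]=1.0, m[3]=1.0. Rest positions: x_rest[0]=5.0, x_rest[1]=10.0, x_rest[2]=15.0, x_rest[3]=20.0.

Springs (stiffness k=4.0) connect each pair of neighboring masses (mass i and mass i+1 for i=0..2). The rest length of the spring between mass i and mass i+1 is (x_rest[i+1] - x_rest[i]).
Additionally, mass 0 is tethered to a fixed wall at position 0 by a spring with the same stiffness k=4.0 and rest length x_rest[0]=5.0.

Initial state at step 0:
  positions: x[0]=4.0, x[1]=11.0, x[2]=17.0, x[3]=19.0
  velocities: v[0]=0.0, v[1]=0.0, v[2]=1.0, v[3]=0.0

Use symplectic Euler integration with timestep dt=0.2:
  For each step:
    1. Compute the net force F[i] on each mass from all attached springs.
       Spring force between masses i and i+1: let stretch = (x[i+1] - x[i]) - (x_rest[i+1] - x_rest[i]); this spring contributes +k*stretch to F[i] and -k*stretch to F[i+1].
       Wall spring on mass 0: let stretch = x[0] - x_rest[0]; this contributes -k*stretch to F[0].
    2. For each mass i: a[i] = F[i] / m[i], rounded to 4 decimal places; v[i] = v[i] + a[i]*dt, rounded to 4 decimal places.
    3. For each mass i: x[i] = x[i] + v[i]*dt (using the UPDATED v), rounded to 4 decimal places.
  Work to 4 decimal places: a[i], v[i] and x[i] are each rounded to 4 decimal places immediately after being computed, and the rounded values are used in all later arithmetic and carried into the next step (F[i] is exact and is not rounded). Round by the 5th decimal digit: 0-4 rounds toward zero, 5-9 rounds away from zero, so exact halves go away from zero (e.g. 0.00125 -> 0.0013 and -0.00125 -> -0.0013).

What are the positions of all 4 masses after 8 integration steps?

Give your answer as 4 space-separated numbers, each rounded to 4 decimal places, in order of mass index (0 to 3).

Step 0: x=[4.0000 11.0000 17.0000 19.0000] v=[0.0000 0.0000 1.0000 0.0000]
Step 1: x=[4.4800 10.8400 16.5600 19.4800] v=[2.4000 -0.8000 -2.2000 2.4000]
Step 2: x=[5.2608 10.5776 15.6720 20.2928] v=[3.9040 -1.3120 -4.4400 4.0640]
Step 3: x=[6.0506 10.2796 14.7082 21.1663] v=[3.9488 -1.4899 -4.8189 4.3674]
Step 4: x=[6.5489 10.0136 14.0691 21.8065] v=[2.4915 -1.3302 -3.1953 3.2009]
Step 5: x=[6.5537 9.8421 14.0191 22.0087] v=[0.0241 -0.8576 -0.2498 1.0110]
Step 6: x=[6.0361 9.8128 14.5792 21.7326] v=[-2.5881 -0.1467 2.8003 -1.3807]
Step 7: x=[5.1570 9.9418 15.5212 21.1119] v=[-4.3956 0.6451 4.7099 -3.1034]
Step 8: x=[4.2183 10.1980 16.4650 20.3967] v=[-4.6934 1.2808 4.7189 -3.5760]

Answer: 4.2183 10.1980 16.4650 20.3967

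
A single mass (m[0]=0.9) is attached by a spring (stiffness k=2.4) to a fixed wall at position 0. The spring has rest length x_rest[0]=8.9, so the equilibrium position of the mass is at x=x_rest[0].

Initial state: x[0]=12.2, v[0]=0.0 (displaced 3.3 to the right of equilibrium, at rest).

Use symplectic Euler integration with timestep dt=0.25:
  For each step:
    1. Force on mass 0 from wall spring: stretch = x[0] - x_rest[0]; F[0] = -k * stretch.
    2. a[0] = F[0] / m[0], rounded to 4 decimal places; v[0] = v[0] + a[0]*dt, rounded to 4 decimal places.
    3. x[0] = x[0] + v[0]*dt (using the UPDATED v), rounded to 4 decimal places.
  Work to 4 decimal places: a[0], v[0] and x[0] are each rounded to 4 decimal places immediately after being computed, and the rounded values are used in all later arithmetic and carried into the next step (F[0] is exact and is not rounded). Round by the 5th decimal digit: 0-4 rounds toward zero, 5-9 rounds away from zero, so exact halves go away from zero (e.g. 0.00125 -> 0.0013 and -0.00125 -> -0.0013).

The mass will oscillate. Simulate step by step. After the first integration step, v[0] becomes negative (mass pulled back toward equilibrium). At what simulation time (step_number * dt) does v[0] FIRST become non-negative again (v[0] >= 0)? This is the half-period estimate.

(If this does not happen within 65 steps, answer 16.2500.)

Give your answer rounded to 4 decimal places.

Step 0: x=[12.2000] v=[0.0000]
Step 1: x=[11.6500] v=[-2.2000]
Step 2: x=[10.6417] v=[-4.0333]
Step 3: x=[9.3431] v=[-5.1944]
Step 4: x=[7.9707] v=[-5.4898]
Step 5: x=[6.7531] v=[-4.8703]
Step 6: x=[5.8934] v=[-3.4390]
Step 7: x=[5.5348] v=[-1.4346]
Step 8: x=[5.7370] v=[0.8089]
First v>=0 after going negative at step 8, time=2.0000

Answer: 2.0000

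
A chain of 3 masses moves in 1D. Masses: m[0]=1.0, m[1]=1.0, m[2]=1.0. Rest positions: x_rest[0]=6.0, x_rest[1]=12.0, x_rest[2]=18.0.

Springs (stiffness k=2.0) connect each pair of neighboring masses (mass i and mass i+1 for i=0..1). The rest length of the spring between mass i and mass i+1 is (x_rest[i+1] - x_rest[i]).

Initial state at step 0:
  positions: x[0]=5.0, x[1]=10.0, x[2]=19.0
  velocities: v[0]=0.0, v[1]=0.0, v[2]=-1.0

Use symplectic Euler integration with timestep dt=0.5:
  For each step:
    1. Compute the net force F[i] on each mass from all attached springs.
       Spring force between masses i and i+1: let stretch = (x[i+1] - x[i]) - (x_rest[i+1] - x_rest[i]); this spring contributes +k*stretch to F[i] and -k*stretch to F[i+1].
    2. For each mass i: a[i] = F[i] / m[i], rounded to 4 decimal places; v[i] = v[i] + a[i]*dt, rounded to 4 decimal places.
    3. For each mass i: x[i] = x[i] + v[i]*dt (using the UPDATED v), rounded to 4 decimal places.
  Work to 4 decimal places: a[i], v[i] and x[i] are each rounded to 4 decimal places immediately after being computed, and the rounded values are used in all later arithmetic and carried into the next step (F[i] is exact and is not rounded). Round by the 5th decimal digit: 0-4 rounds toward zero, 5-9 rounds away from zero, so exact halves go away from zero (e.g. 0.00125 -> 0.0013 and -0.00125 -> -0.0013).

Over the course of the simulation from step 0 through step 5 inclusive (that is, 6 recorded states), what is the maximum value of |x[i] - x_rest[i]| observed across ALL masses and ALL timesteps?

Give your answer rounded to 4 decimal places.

Answer: 3.0625

Derivation:
Step 0: x=[5.0000 10.0000 19.0000] v=[0.0000 0.0000 -1.0000]
Step 1: x=[4.5000 12.0000 17.0000] v=[-1.0000 4.0000 -4.0000]
Step 2: x=[4.7500 12.7500 15.5000] v=[0.5000 1.5000 -3.0000]
Step 3: x=[6.0000 10.8750 15.6250] v=[2.5000 -3.7500 0.2500]
Step 4: x=[6.6875 8.9375 16.3750] v=[1.3750 -3.8750 1.5000]
Step 5: x=[5.5000 9.5938 16.4063] v=[-2.3750 1.3125 0.0625]
Max displacement = 3.0625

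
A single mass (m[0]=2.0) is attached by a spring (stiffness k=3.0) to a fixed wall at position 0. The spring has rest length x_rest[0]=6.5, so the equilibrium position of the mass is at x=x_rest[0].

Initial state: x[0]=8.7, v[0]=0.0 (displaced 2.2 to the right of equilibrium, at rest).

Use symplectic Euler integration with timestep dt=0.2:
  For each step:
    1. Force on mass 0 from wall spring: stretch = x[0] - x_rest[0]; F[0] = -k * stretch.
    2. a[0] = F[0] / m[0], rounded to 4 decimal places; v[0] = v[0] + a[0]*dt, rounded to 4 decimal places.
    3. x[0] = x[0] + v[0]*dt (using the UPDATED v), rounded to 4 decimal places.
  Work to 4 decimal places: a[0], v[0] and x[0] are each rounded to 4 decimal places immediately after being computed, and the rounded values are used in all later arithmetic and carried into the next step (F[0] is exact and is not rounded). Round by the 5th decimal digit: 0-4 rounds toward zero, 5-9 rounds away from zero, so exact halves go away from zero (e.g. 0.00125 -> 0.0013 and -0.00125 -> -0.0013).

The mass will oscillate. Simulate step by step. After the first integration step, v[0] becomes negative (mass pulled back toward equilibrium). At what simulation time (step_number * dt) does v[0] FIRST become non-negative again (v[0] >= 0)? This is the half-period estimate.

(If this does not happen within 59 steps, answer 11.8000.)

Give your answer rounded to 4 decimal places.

Step 0: x=[8.7000] v=[0.0000]
Step 1: x=[8.5680] v=[-0.6600]
Step 2: x=[8.3119] v=[-1.2804]
Step 3: x=[7.9471] v=[-1.8240]
Step 4: x=[7.4955] v=[-2.2581]
Step 5: x=[6.9841] v=[-2.5568]
Step 6: x=[6.4437] v=[-2.7020]
Step 7: x=[5.9067] v=[-2.6851]
Step 8: x=[5.4053] v=[-2.5071]
Step 9: x=[4.9696] v=[-2.1787]
Step 10: x=[4.6257] v=[-1.7196]
Step 11: x=[4.3942] v=[-1.1573]
Step 12: x=[4.2891] v=[-0.5256]
Step 13: x=[4.3166] v=[0.1377]
First v>=0 after going negative at step 13, time=2.6000

Answer: 2.6000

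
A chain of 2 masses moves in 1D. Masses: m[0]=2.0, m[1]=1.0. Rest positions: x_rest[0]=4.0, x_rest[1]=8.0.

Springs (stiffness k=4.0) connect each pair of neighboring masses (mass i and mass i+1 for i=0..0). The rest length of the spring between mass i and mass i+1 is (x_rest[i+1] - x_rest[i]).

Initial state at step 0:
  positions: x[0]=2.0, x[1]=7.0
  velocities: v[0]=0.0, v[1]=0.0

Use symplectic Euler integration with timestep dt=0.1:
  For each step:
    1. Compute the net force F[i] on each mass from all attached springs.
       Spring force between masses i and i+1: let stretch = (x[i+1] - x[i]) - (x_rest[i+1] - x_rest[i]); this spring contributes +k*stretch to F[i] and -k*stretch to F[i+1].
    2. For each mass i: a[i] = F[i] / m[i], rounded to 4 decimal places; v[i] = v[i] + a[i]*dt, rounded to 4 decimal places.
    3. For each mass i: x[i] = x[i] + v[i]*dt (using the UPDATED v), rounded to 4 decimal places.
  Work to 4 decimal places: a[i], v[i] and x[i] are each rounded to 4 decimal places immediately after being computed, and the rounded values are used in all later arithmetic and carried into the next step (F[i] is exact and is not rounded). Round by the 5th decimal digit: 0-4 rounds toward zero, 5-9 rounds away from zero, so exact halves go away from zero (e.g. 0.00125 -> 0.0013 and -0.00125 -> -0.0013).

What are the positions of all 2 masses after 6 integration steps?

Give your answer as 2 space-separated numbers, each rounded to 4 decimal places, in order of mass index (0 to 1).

Answer: 2.3419 6.3164

Derivation:
Step 0: x=[2.0000 7.0000] v=[0.0000 0.0000]
Step 1: x=[2.0200 6.9600] v=[0.2000 -0.4000]
Step 2: x=[2.0588 6.8824] v=[0.3880 -0.7760]
Step 3: x=[2.1141 6.7719] v=[0.5527 -1.1054]
Step 4: x=[2.1825 6.6351] v=[0.6843 -1.3685]
Step 5: x=[2.2600 6.4802] v=[0.7748 -1.5495]
Step 6: x=[2.3419 6.3164] v=[0.8188 -1.6376]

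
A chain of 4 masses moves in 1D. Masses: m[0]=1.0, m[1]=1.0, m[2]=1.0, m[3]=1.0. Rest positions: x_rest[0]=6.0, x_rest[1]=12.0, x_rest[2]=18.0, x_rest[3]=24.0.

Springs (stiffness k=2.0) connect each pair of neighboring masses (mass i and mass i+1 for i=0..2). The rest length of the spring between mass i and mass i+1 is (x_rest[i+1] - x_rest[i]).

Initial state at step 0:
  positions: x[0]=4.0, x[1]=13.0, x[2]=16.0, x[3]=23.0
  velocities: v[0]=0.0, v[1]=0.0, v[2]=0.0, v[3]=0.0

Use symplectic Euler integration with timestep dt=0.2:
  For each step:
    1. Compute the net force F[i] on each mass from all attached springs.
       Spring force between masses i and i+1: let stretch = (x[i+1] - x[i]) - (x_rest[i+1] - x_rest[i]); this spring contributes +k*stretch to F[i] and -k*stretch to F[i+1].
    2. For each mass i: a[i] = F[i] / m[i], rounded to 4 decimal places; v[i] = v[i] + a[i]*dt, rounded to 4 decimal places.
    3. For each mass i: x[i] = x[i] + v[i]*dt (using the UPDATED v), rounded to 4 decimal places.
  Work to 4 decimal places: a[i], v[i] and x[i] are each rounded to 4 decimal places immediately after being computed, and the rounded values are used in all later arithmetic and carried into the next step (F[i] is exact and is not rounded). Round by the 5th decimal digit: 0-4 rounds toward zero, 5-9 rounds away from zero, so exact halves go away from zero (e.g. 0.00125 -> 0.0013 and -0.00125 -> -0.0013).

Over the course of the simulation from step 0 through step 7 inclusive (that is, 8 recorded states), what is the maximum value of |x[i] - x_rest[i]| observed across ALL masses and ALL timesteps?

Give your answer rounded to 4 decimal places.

Step 0: x=[4.0000 13.0000 16.0000 23.0000] v=[0.0000 0.0000 0.0000 0.0000]
Step 1: x=[4.2400 12.5200 16.3200 22.9200] v=[1.2000 -2.4000 1.6000 -0.4000]
Step 2: x=[4.6624 11.6816 16.8640 22.7920] v=[2.1120 -4.1920 2.7200 -0.6400]
Step 3: x=[5.1663 10.6963 17.4676 22.6698] v=[2.5197 -4.9267 3.0182 -0.6112]
Step 4: x=[5.6326 9.8103 17.9457 22.6114] v=[2.3317 -4.4302 2.3906 -0.2921]
Step 5: x=[5.9532 9.2409 18.1462 22.6597] v=[1.6028 -2.8471 1.0027 0.2416]
Step 6: x=[6.0568 9.1209 17.9954 22.8269] v=[0.5179 -0.6001 -0.7540 0.8362]
Step 7: x=[5.9255 9.4657 17.5212 23.0876] v=[-0.6565 1.7241 -2.3712 1.3036]
Max displacement = 2.8791

Answer: 2.8791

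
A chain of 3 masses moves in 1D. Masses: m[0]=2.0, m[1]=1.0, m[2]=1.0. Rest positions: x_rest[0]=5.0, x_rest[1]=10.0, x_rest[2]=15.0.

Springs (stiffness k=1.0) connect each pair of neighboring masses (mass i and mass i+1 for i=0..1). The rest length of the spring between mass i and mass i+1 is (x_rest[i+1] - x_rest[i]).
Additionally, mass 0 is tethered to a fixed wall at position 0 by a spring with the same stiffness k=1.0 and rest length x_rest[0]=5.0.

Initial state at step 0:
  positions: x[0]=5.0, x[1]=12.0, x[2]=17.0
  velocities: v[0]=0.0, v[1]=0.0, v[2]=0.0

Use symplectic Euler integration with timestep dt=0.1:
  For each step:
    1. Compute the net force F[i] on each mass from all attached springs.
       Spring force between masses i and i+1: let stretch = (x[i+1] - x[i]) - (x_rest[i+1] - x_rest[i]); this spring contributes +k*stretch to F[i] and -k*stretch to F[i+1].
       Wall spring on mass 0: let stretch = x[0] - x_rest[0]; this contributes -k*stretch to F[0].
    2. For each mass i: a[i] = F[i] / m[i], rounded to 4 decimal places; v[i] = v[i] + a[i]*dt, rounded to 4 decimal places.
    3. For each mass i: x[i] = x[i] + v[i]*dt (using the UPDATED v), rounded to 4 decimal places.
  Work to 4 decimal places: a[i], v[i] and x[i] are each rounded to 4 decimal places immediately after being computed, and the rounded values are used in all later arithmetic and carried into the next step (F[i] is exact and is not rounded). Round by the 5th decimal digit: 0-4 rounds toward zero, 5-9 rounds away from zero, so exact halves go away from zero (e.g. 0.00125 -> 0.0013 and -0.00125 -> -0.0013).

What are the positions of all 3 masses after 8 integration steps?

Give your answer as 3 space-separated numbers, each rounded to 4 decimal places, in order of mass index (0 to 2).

Answer: 5.3201 11.3787 16.9611

Derivation:
Step 0: x=[5.0000 12.0000 17.0000] v=[0.0000 0.0000 0.0000]
Step 1: x=[5.0100 11.9800 17.0000] v=[0.1000 -0.2000 0.0000]
Step 2: x=[5.0298 11.9405 16.9998] v=[0.1980 -0.3950 -0.0020]
Step 3: x=[5.0590 11.8825 16.9990] v=[0.2921 -0.5801 -0.0079]
Step 4: x=[5.0970 11.8074 16.9970] v=[0.3803 -0.7508 -0.0196]
Step 5: x=[5.1431 11.7171 16.9931] v=[0.4610 -0.9029 -0.0386]
Step 6: x=[5.1964 11.6138 16.9865] v=[0.5326 -1.0327 -0.0662]
Step 7: x=[5.2558 11.5001 16.9762] v=[0.5937 -1.1372 -0.1035]
Step 8: x=[5.3201 11.3787 16.9611] v=[0.6431 -1.2140 -0.1511]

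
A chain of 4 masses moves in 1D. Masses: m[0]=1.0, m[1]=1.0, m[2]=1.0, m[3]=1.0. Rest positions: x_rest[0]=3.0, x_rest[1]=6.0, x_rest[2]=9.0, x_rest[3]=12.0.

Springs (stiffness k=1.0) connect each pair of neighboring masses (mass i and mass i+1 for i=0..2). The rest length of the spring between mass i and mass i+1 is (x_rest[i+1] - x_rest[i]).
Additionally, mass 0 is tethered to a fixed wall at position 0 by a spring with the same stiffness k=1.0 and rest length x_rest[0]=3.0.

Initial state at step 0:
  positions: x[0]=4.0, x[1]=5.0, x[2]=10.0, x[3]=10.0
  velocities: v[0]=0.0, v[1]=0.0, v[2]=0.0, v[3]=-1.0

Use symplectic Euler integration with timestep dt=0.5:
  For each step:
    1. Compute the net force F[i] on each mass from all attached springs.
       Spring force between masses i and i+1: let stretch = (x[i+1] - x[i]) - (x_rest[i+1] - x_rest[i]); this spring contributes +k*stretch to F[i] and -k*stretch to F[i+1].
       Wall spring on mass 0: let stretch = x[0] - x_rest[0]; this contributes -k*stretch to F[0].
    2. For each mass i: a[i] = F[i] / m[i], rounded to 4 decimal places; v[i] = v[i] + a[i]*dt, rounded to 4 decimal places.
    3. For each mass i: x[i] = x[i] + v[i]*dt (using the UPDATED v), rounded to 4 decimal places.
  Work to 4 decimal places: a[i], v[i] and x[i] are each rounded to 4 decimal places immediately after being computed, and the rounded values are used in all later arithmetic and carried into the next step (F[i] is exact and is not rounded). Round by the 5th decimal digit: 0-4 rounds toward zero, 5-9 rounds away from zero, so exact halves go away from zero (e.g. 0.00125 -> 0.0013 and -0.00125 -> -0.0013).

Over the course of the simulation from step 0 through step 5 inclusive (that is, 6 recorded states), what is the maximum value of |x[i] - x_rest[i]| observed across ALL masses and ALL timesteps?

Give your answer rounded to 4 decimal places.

Answer: 2.5000

Derivation:
Step 0: x=[4.0000 5.0000 10.0000 10.0000] v=[0.0000 0.0000 0.0000 -1.0000]
Step 1: x=[3.2500 6.0000 8.7500 10.2500] v=[-1.5000 2.0000 -2.5000 0.5000]
Step 2: x=[2.3750 7.0000 7.1875 10.8750] v=[-1.7500 2.0000 -3.1250 1.2500]
Step 3: x=[2.0625 6.8906 6.5000 11.3282] v=[-0.6250 -0.2188 -1.3750 0.9063]
Step 4: x=[2.4414 5.4765 7.1172 11.3243] v=[0.7578 -2.8282 1.2344 -0.0078]
Step 5: x=[2.9688 3.7138 8.3760 11.0186] v=[1.0547 -3.5254 2.5176 -0.6114]
Max displacement = 2.5000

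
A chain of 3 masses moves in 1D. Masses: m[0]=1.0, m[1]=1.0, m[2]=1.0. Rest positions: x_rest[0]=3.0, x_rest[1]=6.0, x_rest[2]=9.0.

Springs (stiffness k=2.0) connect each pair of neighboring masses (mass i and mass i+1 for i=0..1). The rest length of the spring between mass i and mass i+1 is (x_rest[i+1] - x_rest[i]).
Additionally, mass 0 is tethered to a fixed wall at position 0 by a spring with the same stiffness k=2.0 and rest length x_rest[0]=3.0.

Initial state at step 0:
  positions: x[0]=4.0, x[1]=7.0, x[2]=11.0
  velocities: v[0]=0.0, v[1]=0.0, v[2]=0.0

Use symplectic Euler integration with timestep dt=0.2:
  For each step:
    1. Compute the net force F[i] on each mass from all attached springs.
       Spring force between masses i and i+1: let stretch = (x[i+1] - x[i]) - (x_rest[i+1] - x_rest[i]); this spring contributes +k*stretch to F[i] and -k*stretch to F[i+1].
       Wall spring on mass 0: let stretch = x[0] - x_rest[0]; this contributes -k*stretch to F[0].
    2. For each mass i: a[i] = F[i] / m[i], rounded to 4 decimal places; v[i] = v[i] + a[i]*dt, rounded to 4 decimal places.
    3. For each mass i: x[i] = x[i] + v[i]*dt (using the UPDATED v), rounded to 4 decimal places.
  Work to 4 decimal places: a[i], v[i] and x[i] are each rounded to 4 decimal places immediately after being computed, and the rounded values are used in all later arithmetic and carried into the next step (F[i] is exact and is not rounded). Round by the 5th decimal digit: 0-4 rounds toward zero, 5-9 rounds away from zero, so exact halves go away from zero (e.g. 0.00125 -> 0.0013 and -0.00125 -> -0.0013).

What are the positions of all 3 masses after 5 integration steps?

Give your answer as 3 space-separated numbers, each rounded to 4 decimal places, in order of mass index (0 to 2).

Step 0: x=[4.0000 7.0000 11.0000] v=[0.0000 0.0000 0.0000]
Step 1: x=[3.9200 7.0800 10.9200] v=[-0.4000 0.4000 -0.4000]
Step 2: x=[3.7792 7.2144 10.7728] v=[-0.7040 0.6720 -0.7360]
Step 3: x=[3.6109 7.3587 10.5809] v=[-0.8416 0.7213 -0.9594]
Step 4: x=[3.4535 7.4609 10.3712] v=[-0.7868 0.5111 -1.0483]
Step 5: x=[3.3405 7.4754 10.1687] v=[-0.5652 0.0723 -1.0124]

Answer: 3.3405 7.4754 10.1687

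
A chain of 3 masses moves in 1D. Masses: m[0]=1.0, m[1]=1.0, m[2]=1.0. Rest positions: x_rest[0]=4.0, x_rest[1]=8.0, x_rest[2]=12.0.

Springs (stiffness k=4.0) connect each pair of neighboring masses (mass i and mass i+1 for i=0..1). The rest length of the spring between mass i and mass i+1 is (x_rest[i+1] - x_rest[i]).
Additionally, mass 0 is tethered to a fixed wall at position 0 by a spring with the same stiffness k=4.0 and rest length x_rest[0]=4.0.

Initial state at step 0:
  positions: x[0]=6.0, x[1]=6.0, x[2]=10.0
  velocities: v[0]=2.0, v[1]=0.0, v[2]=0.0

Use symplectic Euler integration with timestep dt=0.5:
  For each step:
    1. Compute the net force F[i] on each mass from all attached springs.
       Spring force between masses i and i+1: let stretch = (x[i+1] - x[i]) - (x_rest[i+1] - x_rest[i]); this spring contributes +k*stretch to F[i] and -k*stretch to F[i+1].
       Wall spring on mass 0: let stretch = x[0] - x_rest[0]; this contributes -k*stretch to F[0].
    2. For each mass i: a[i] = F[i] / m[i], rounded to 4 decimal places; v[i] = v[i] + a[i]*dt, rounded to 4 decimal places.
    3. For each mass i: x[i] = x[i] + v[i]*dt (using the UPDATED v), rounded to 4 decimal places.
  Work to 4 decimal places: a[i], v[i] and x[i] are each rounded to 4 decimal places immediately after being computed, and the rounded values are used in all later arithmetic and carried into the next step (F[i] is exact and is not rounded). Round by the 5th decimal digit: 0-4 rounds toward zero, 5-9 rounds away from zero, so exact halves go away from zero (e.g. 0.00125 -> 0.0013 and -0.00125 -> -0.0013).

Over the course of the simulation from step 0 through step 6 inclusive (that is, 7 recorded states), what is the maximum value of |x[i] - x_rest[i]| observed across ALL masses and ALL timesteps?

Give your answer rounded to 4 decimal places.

Answer: 4.0000

Derivation:
Step 0: x=[6.0000 6.0000 10.0000] v=[2.0000 0.0000 0.0000]
Step 1: x=[1.0000 10.0000 10.0000] v=[-10.0000 8.0000 0.0000]
Step 2: x=[4.0000 5.0000 14.0000] v=[6.0000 -10.0000 8.0000]
Step 3: x=[4.0000 8.0000 13.0000] v=[0.0000 6.0000 -2.0000]
Step 4: x=[4.0000 12.0000 11.0000] v=[0.0000 8.0000 -4.0000]
Step 5: x=[8.0000 7.0000 14.0000] v=[8.0000 -10.0000 6.0000]
Step 6: x=[3.0000 10.0000 14.0000] v=[-10.0000 6.0000 0.0000]
Max displacement = 4.0000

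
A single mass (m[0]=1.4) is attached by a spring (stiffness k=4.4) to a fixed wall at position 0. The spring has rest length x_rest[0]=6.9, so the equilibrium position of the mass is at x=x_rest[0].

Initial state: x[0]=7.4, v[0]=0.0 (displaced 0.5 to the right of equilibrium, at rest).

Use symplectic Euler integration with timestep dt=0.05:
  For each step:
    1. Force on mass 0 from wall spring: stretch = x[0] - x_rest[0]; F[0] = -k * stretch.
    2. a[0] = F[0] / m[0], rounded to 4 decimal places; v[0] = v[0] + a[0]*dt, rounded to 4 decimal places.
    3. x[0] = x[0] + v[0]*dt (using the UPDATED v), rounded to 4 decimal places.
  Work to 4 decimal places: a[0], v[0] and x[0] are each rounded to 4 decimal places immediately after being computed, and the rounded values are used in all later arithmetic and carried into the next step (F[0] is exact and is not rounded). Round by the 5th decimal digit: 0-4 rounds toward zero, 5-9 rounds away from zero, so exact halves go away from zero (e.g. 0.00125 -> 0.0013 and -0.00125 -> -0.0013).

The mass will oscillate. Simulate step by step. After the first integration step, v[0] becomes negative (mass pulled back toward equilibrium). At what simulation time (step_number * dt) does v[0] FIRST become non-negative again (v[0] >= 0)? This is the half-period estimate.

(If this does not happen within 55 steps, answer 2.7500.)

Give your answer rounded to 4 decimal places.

Step 0: x=[7.4000] v=[0.0000]
Step 1: x=[7.3961] v=[-0.0786]
Step 2: x=[7.3883] v=[-0.1566]
Step 3: x=[7.3766] v=[-0.2333]
Step 4: x=[7.3612] v=[-0.3082]
Step 5: x=[7.3422] v=[-0.3807]
Step 6: x=[7.3197] v=[-0.4502]
Step 7: x=[7.2939] v=[-0.5162]
Step 8: x=[7.2650] v=[-0.5781]
Step 9: x=[7.2332] v=[-0.6355]
Step 10: x=[7.1988] v=[-0.6879]
Step 11: x=[7.1621] v=[-0.7349]
Step 12: x=[7.1233] v=[-0.7761]
Step 13: x=[7.0827] v=[-0.8112]
Step 14: x=[7.0407] v=[-0.8399]
Step 15: x=[6.9976] v=[-0.8620]
Step 16: x=[6.9537] v=[-0.8773]
Step 17: x=[6.9094] v=[-0.8857]
Step 18: x=[6.8650] v=[-0.8872]
Step 19: x=[6.8209] v=[-0.8817]
Step 20: x=[6.7774] v=[-0.8693]
Step 21: x=[6.7349] v=[-0.8500]
Step 22: x=[6.6937] v=[-0.8241]
Step 23: x=[6.6541] v=[-0.7917]
Step 24: x=[6.6164] v=[-0.7531]
Step 25: x=[6.5810] v=[-0.7085]
Step 26: x=[6.5481] v=[-0.6584]
Step 27: x=[6.5179] v=[-0.6031]
Step 28: x=[6.4907] v=[-0.5431]
Step 29: x=[6.4668] v=[-0.4788]
Step 30: x=[6.4463] v=[-0.4107]
Step 31: x=[6.4293] v=[-0.3394]
Step 32: x=[6.4160] v=[-0.2654]
Step 33: x=[6.4065] v=[-0.1893]
Step 34: x=[6.4009] v=[-0.1118]
Step 35: x=[6.3992] v=[-0.0334]
Step 36: x=[6.4015] v=[0.0453]
First v>=0 after going negative at step 36, time=1.8000

Answer: 1.8000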